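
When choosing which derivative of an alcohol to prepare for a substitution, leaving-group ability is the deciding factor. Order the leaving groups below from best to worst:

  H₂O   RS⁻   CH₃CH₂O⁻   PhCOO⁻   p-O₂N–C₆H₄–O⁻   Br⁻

Br⁻ > H₂O > PhCOO⁻ > p-O₂N–C₆H₄–O⁻ > RS⁻ > CH₃CH₂O⁻

The more stable X⁻ (or X) is on its own — i.e. the weaker a base it is — the better a leaving group it makes.
Br⁻: pKₐ(HBr) ≈ -9 — weak base; good leaving group
H₂O: pKₐ(H₃O⁺) ≈ -1.7
PhCOO⁻: pKₐ(C₆H₅COOH) ≈ 4.2
p-O₂N–C₆H₄–O⁻: pKₐ(p-nitrophenol) ≈ 7.2
RS⁻: pKₐ(RSH (a thiol)) ≈ 10.5 — moderately basic; rarely leaves without activation
CH₃CH₂O⁻: pKₐ(CH₃CH₂OH) ≈ 16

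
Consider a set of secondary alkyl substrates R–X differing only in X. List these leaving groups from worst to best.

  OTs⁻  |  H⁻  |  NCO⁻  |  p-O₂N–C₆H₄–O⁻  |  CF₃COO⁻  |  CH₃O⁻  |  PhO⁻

OTs⁻: pKₐ(p-CH₃C₆H₄SO₃H (TsOH)) ≈ -2.8
CF₃COO⁻: pKₐ(CF₃COOH) ≈ 0.2
NCO⁻: pKₐ(HOCN) ≈ 3.5
p-O₂N–C₆H₄–O⁻: pKₐ(p-nitrophenol) ≈ 7.2
PhO⁻: pKₐ(C₆H₅OH (phenol)) ≈ 10
CH₃O⁻: pKₐ(CH₃OH) ≈ 15.5
H⁻: pKₐ(H₂) ≈ 36
Reversing gives the worst-to-best order requested.

H⁻ < CH₃O⁻ < PhO⁻ < p-O₂N–C₆H₄–O⁻ < NCO⁻ < CF₃COO⁻ < OTs⁻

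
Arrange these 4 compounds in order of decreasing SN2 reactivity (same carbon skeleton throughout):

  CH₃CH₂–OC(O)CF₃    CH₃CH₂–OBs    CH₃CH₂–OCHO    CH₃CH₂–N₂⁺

CH₃CH₂–N₂⁺ > CH₃CH₂–OBs > CH₃CH₂–OC(O)CF₃ > CH₃CH₂–OCHO

Same R in every case — rank the leaving groups.
A good leaving group is a weak base: the lower the pKₐ of its conjugate acid, the more readily it departs.
CH₃CH₂–N₂⁺ loses N₂: no meaningful conjugate acid; N₂ departs as an exceptionally stable neutral molecule
CH₃CH₂–OBs loses OBs⁻: pKₐ(p-BrC₆H₄SO₃H) ≈ -2.8
CH₃CH₂–OC(O)CF₃ loses CF₃COO⁻: pKₐ(CF₃COOH) ≈ 0.2
CH₃CH₂–OCHO loses HCOO⁻: pKₐ(HCOOH) ≈ 3.8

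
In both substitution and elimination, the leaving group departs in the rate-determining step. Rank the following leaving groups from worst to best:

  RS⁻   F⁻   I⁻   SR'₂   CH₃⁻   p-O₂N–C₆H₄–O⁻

I⁻: pKₐ(HI) ≈ -10 — large, highly polarisable; very weak base
SR'₂: pKₐ(R'₂SH⁺) ≈ -7 — neutral; leaves from a sulfonium salt (R–SR'₂⁺)
F⁻: pKₐ(HF) ≈ 3.2
p-O₂N–C₆H₄–O⁻: pKₐ(p-nitrophenol) ≈ 7.2 — nitro group delocalises the charge; the classic chromogenic LG
RS⁻: pKₐ(RSH (a thiol)) ≈ 10.5 — moderately basic; rarely leaves without activation
CH₃⁻: pKₐ(CH₄) ≈ 48 — unstabilised carbanion; the worst conceivable leaving group
The question asks for worst first, so the sequence is read in increasing leaving-group ability.

CH₃⁻ < RS⁻ < p-O₂N–C₆H₄–O⁻ < F⁻ < SR'₂ < I⁻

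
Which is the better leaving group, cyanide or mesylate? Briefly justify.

mesylate

mesylate is the better leaving group.
pKₐ(CH₃SO₃H (MsOH)) ≈ -1.9 versus pKₐ(HCN) ≈ 9.2: mesylate is the much weaker base.
Resonance-delocalised alkanesulfonate.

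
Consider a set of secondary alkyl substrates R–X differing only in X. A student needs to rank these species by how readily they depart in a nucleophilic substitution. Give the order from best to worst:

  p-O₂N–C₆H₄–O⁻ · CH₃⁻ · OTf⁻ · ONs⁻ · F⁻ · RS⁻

OTf⁻: pKₐ(CF₃SO₃H (triflic acid)) ≈ -14 — charge spread over three oxygens and a CF₃ group; the premier leaving group in synthesis
ONs⁻: pKₐ(p-O₂NC₆H₄SO₃H) ≈ -3.5 — p-nitro group further stabilises the sulfonate
F⁻: pKₐ(HF) ≈ 3.2 — small and strongly basic; the poor halide leaving group
p-O₂N–C₆H₄–O⁻: pKₐ(p-nitrophenol) ≈ 7.2 — nitro group delocalises the charge; the classic chromogenic LG
RS⁻: pKₐ(RSH (a thiol)) ≈ 10.5
CH₃⁻: pKₐ(CH₄) ≈ 48 — unstabilised carbanion; the worst conceivable leaving group

OTf⁻ > ONs⁻ > F⁻ > p-O₂N–C₆H₄–O⁻ > RS⁻ > CH₃⁻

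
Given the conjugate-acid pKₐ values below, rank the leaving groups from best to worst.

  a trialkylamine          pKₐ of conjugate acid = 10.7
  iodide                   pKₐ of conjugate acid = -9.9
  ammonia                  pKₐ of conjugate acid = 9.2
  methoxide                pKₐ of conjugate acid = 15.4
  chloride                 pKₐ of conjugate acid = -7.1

Lower conjugate-acid pKₐ ⇒ weaker base ⇒ better leaving group.
Sorting by the given values: iodide (-9.9), chloride (-7.1), ammonia (9.2), a trialkylamine (10.7), methoxide (15.4).

iodide > chloride > ammonia > a trialkylamine > methoxide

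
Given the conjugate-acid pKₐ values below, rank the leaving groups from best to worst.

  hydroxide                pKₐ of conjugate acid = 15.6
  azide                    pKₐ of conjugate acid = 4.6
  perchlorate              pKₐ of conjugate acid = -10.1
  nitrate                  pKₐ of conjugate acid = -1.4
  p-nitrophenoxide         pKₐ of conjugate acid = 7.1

Lower conjugate-acid pKₐ ⇒ weaker base ⇒ better leaving group.
Sorting by the given values: perchlorate (-10.1), nitrate (-1.4), azide (4.6), p-nitrophenoxide (7.1), hydroxide (15.6).

perchlorate > nitrate > azide > p-nitrophenoxide > hydroxide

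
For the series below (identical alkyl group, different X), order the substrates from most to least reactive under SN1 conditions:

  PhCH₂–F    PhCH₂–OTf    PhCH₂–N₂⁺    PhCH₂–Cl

Same R in every case — rank the leaving groups.
Leaving-group ability tracks the stability of the departed species; conjugate-acid pKₐ is the usual yardstick (lower pKₐ → better LG).
PhCH₂–N₂⁺ loses N₂: no meaningful conjugate acid; N₂ departs as an exceptionally stable neutral molecule
PhCH₂–OTf loses OTf⁻: pKₐ(CF₃SO₃H (triflic acid)) ≈ -14
PhCH₂–Cl loses Cl⁻: pKₐ(HCl) ≈ -7
PhCH₂–F loses F⁻: pKₐ(HF) ≈ 3.2

PhCH₂–N₂⁺ > PhCH₂–OTf > PhCH₂–Cl > PhCH₂–F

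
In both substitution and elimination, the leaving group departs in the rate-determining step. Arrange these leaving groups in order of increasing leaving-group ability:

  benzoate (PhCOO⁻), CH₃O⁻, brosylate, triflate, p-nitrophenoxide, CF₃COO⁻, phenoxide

The more stable X⁻ (or X) is on its own — i.e. the weaker a base it is — the better a leaving group it makes.
triflate: pKₐ(CF₃SO₃H (triflic acid)) ≈ -14
brosylate: pKₐ(p-BrC₆H₄SO₃H) ≈ -2.8 — arenesulfonate with a p-bromo substituent
CF₃COO⁻: pKₐ(CF₃COOH) ≈ 0.2 — strongly electron-withdrawing CF₃ stabilises the carboxylate
benzoate (PhCOO⁻): pKₐ(C₆H₅COOH) ≈ 4.2
p-nitrophenoxide: pKₐ(p-nitrophenol) ≈ 7.2 — nitro group delocalises the charge; the classic chromogenic LG
phenoxide: pKₐ(C₆H₅OH (phenol)) ≈ 10 — resonance into the ring helps, but still a poor LG
CH₃O⁻: pKₐ(CH₃OH) ≈ 15.5
Reversing gives the worst-to-best order requested.

CH₃O⁻ < phenoxide < p-nitrophenoxide < benzoate (PhCOO⁻) < CF₃COO⁻ < brosylate < triflate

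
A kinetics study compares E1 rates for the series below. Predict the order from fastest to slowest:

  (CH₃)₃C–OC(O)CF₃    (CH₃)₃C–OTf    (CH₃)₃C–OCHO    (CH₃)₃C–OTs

Identical carbon frameworks mean the comparison reduces to leaving-group quality.
Rank by basicity of the departing species: weakest base leaves most easily.
(CH₃)₃C–OTf loses OTf⁻: pKₐ(CF₃SO₃H (triflic acid)) ≈ -14
(CH₃)₃C–OTs loses OTs⁻: pKₐ(p-CH₃C₆H₄SO₃H (TsOH)) ≈ -2.8
(CH₃)₃C–OC(O)CF₃ loses CF₃COO⁻: pKₐ(CF₃COOH) ≈ 0.2
(CH₃)₃C–OCHO loses HCOO⁻: pKₐ(HCOOH) ≈ 3.8

(CH₃)₃C–OTf > (CH₃)₃C–OTs > (CH₃)₃C–OC(O)CF₃ > (CH₃)₃C–OCHO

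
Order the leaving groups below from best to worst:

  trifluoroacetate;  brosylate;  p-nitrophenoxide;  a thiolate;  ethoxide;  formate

brosylate > trifluoroacetate > formate > p-nitrophenoxide > a thiolate > ethoxide

Leaving-group ability tracks the stability of the departed species; conjugate-acid pKₐ is the usual yardstick (lower pKₐ → better LG).
brosylate: pKₐ(p-BrC₆H₄SO₃H) ≈ -2.8
trifluoroacetate: pKₐ(CF₃COOH) ≈ 0.2
formate: pKₐ(HCOOH) ≈ 3.8
p-nitrophenoxide: pKₐ(p-nitrophenol) ≈ 7.2
a thiolate: pKₐ(RSH (a thiol)) ≈ 10.5
ethoxide: pKₐ(CH₃CH₂OH) ≈ 16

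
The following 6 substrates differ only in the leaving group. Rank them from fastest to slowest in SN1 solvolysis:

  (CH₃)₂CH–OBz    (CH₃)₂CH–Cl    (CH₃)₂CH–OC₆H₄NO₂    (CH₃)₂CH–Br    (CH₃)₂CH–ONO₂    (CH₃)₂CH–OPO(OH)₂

Same R in every case — rank the leaving groups.
Leaving-group ability tracks the stability of the departed species; conjugate-acid pKₐ is the usual yardstick (lower pKₐ → better LG).
(CH₃)₂CH–Br loses Br⁻: pKₐ(HBr) ≈ -9
(CH₃)₂CH–Cl loses Cl⁻: pKₐ(HCl) ≈ -7
(CH₃)₂CH–ONO₂ loses NO₃⁻: pKₐ(HNO₃) ≈ -1.3
(CH₃)₂CH–OPO(OH)₂ loses H₂PO₄⁻: pKₐ(H₃PO₄) ≈ 2.1
(CH₃)₂CH–OBz loses PhCOO⁻: pKₐ(C₆H₅COOH) ≈ 4.2
(CH₃)₂CH–OC₆H₄NO₂ loses p-O₂N–C₆H₄–O⁻: pKₐ(p-nitrophenol) ≈ 7.2

(CH₃)₂CH–Br > (CH₃)₂CH–Cl > (CH₃)₂CH–ONO₂ > (CH₃)₂CH–OPO(OH)₂ > (CH₃)₂CH–OBz > (CH₃)₂CH–OC₆H₄NO₂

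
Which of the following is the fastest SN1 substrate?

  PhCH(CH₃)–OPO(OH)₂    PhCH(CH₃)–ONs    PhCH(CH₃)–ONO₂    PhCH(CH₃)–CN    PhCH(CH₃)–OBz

PhCH(CH₃)–ONs

The skeletons are identical, so relative rate is governed entirely by leaving-group ability.
Rank by basicity of the departing species: weakest base leaves most easily.
PhCH(CH₃)–ONs loses ONs⁻: pKₐ(p-O₂NC₆H₄SO₃H) ≈ -3.5
PhCH(CH₃)–ONO₂ loses NO₃⁻: pKₐ(HNO₃) ≈ -1.3
PhCH(CH₃)–OPO(OH)₂ loses H₂PO₄⁻: pKₐ(H₃PO₄) ≈ 2.1
PhCH(CH₃)–OBz loses PhCOO⁻: pKₐ(C₆H₅COOH) ≈ 4.2
PhCH(CH₃)–CN loses CN⁻: pKₐ(HCN) ≈ 9.2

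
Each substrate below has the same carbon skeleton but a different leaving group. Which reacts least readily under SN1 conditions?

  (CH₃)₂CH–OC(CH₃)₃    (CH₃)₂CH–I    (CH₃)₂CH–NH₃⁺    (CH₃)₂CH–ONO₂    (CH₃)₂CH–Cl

The skeletons are identical, so relative rate is governed entirely by leaving-group ability.
Rank by basicity of the departing species: weakest base leaves most easily.
(CH₃)₂CH–I loses I⁻: pKₐ(HI) ≈ -10
(CH₃)₂CH–Cl loses Cl⁻: pKₐ(HCl) ≈ -7
(CH₃)₂CH–ONO₂ loses NO₃⁻: pKₐ(HNO₃) ≈ -1.3
(CH₃)₂CH–NH₃⁺ loses NH₃: pKₐ(NH₄⁺) ≈ 9.2
(CH₃)₂CH–OC(CH₃)₃ loses (CH₃)₃CO⁻: pKₐ(t-BuOH) ≈ 18

(CH₃)₂CH–OC(CH₃)₃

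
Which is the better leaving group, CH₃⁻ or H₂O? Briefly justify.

H₂O is the better leaving group.
pKₐ(H₃O⁺) ≈ -1.7 versus pKₐ(CH₄) ≈ 48: H₂O is the much weaker base.
Neutral; leaves from a protonated alcohol (R–OH₂⁺).

H₂O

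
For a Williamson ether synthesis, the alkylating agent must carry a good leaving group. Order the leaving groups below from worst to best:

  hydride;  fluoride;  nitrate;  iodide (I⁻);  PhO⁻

hydride < PhO⁻ < fluoride < nitrate < iodide (I⁻)

The more stable X⁻ (or X) is on its own — i.e. the weaker a base it is — the better a leaving group it makes.
iodide (I⁻): pKₐ(HI) ≈ -10
nitrate: pKₐ(HNO₃) ≈ -1.3
fluoride: pKₐ(HF) ≈ 3.2 — small and strongly basic; the poor halide leaving group
PhO⁻: pKₐ(C₆H₅OH (phenol)) ≈ 10 — resonance into the ring helps, but still a poor LG
hydride: pKₐ(H₂) ≈ 36
Listed from poorest to best leaving group as asked.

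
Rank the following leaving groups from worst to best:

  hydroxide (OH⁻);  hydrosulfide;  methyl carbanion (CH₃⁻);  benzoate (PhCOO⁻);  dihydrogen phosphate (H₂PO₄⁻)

methyl carbanion (CH₃⁻) < hydroxide (OH⁻) < hydrosulfide < benzoate (PhCOO⁻) < dihydrogen phosphate (H₂PO₄⁻)

Leaving-group ability tracks the stability of the departed species; conjugate-acid pKₐ is the usual yardstick (lower pKₐ → better LG).
dihydrogen phosphate (H₂PO₄⁻): pKₐ(H₃PO₄) ≈ 2.1 — moderate base; biological leaving group after further activation
benzoate (PhCOO⁻): pKₐ(C₆H₅COOH) ≈ 4.2 — aryl carboxylate
hydrosulfide: pKₐ(H₂S) ≈ 7 — larger and more polarisable than the oxygen analogue
hydroxide (OH⁻): pKₐ(H₂O) ≈ 15.7
methyl carbanion (CH₃⁻): pKₐ(CH₄) ≈ 48
The question asks for worst first, so the sequence is read in increasing leaving-group ability.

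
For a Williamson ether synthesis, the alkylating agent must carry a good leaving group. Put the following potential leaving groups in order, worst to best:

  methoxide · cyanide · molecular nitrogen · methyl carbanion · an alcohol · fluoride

molecular nitrogen: no meaningful conjugate acid; N₂ departs as an exceptionally stable neutral molecule
an alcohol: pKₐ(R'OH₂⁺) ≈ -2.4
fluoride: pKₐ(HF) ≈ 3.2
cyanide: pKₐ(HCN) ≈ 9.2
methoxide: pKₐ(CH₃OH) ≈ 15.5
methyl carbanion: pKₐ(CH₄) ≈ 48
Reversing gives the worst-to-best order requested.

methyl carbanion < methoxide < cyanide < fluoride < an alcohol < molecular nitrogen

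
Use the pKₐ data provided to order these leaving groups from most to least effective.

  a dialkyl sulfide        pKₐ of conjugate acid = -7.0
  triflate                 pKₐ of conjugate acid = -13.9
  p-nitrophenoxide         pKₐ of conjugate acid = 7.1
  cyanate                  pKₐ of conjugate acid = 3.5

Lower conjugate-acid pKₐ ⇒ weaker base ⇒ better leaving group.
Sorting by the given values: triflate (-13.9), a dialkyl sulfide (-7.0), cyanate (3.5), p-nitrophenoxide (7.1).

triflate > a dialkyl sulfide > cyanate > p-nitrophenoxide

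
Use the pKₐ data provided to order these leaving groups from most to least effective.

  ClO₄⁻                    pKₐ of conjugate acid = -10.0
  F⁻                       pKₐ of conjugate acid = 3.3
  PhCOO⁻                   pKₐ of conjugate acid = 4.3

Lower conjugate-acid pKₐ ⇒ weaker base ⇒ better leaving group.
Sorting by the given values: ClO₄⁻ (-10.0), F⁻ (3.3), PhCOO⁻ (4.3).

ClO₄⁻ > F⁻ > PhCOO⁻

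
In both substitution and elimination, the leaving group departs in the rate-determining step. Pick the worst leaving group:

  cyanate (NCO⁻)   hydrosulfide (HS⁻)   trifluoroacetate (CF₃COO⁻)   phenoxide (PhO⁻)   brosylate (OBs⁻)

phenoxide (PhO⁻)

brosylate (OBs⁻): pKₐ(p-BrC₆H₄SO₃H) ≈ -2.8
trifluoroacetate (CF₃COO⁻): pKₐ(CF₃COOH) ≈ 0.2
cyanate (NCO⁻): pKₐ(HOCN) ≈ 3.5
hydrosulfide (HS⁻): pKₐ(H₂S) ≈ 7
phenoxide (PhO⁻): pKₐ(C₆H₅OH (phenol)) ≈ 10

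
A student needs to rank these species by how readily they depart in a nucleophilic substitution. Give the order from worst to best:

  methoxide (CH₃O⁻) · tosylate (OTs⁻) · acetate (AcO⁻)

methoxide (CH₃O⁻) < acetate (AcO⁻) < tosylate (OTs⁻)

Rank by basicity of the departing species: weakest base leaves most easily.
tosylate (OTs⁻): pKₐ(p-CH₃C₆H₄SO₃H (TsOH)) ≈ -2.8
acetate (AcO⁻): pKₐ(CH₃COOH) ≈ 4.8 — resonance-stabilised but still a weak base
methoxide (CH₃O⁻): pKₐ(CH₃OH) ≈ 15.5 — strong base; alkoxides do not leave unassisted
Reversing gives the worst-to-best order requested.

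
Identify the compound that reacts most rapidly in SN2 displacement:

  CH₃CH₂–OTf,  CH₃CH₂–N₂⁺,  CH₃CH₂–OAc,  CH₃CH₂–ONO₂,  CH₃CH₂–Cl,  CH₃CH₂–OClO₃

With the same alkyl group throughout, only the leaving group differentiates the rates.
A good leaving group is a weak base: the lower the pKₐ of its conjugate acid, the more readily it departs.
CH₃CH₂–N₂⁺ loses N₂: no meaningful conjugate acid; N₂ departs as an exceptionally stable neutral molecule
CH₃CH₂–OTf loses OTf⁻: pKₐ(CF₃SO₃H (triflic acid)) ≈ -14
CH₃CH₂–OClO₃ loses ClO₄⁻: pKₐ(HClO₄) ≈ -10
CH₃CH₂–Cl loses Cl⁻: pKₐ(HCl) ≈ -7
CH₃CH₂–ONO₂ loses NO₃⁻: pKₐ(HNO₃) ≈ -1.3
CH₃CH₂–OAc loses AcO⁻: pKₐ(CH₃COOH) ≈ 4.8

CH₃CH₂–N₂⁺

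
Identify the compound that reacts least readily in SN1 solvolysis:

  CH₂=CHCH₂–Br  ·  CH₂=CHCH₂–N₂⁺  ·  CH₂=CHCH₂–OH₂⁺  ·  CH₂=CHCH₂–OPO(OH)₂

CH₂=CHCH₂–OPO(OH)₂

The skeletons are identical, so relative rate is governed entirely by leaving-group ability.
A good leaving group is a weak base: the lower the pKₐ of its conjugate acid, the more readily it departs.
CH₂=CHCH₂–N₂⁺ loses N₂: no meaningful conjugate acid; N₂ departs as an exceptionally stable neutral molecule
CH₂=CHCH₂–Br loses Br⁻: pKₐ(HBr) ≈ -9
CH₂=CHCH₂–OH₂⁺ loses H₂O: pKₐ(H₃O⁺) ≈ -1.7
CH₂=CHCH₂–OPO(OH)₂ loses H₂PO₄⁻: pKₐ(H₃PO₄) ≈ 2.1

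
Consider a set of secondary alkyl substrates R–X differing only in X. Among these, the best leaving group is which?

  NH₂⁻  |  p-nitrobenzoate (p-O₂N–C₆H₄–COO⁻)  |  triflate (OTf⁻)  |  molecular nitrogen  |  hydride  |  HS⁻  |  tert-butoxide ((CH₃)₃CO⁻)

molecular nitrogen: no meaningful conjugate acid; N₂ departs as an exceptionally stable neutral molecule
triflate (OTf⁻): pKₐ(CF₃SO₃H (triflic acid)) ≈ -14
p-nitrobenzoate (p-O₂N–C₆H₄–COO⁻): pKₐ(p-nitrobenzoic acid) ≈ 3.4
HS⁻: pKₐ(H₂S) ≈ 7
tert-butoxide ((CH₃)₃CO⁻): pKₐ(t-BuOH) ≈ 18
hydride: pKₐ(H₂) ≈ 36
NH₂⁻: pKₐ(NH₃) ≈ 38

molecular nitrogen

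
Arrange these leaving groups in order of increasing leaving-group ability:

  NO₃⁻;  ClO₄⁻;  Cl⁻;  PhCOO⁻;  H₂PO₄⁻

PhCOO⁻ < H₂PO₄⁻ < NO₃⁻ < Cl⁻ < ClO₄⁻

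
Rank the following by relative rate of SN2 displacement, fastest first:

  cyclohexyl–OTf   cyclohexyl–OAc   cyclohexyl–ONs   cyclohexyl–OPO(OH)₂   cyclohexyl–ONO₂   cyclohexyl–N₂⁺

The skeletons are identical, so relative rate is governed entirely by leaving-group ability.
Leaving-group ability tracks the stability of the departed species; conjugate-acid pKₐ is the usual yardstick (lower pKₐ → better LG).
cyclohexyl–N₂⁺ loses N₂: no meaningful conjugate acid; N₂ departs as an exceptionally stable neutral molecule
cyclohexyl–OTf loses OTf⁻: pKₐ(CF₃SO₃H (triflic acid)) ≈ -14
cyclohexyl–ONs loses ONs⁻: pKₐ(p-O₂NC₆H₄SO₃H) ≈ -3.5
cyclohexyl–ONO₂ loses NO₃⁻: pKₐ(HNO₃) ≈ -1.3
cyclohexyl–OPO(OH)₂ loses H₂PO₄⁻: pKₐ(H₃PO₄) ≈ 2.1
cyclohexyl–OAc loses AcO⁻: pKₐ(CH₃COOH) ≈ 4.8

cyclohexyl–N₂⁺ > cyclohexyl–OTf > cyclohexyl–ONs > cyclohexyl–ONO₂ > cyclohexyl–OPO(OH)₂ > cyclohexyl–OAc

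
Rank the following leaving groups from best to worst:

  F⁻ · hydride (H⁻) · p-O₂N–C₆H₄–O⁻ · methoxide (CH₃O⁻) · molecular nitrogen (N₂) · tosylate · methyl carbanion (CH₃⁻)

molecular nitrogen (N₂) > tosylate > F⁻ > p-O₂N–C₆H₄–O⁻ > methoxide (CH₃O⁻) > hydride (H⁻) > methyl carbanion (CH₃⁻)

Leaving-group ability tracks the stability of the departed species; conjugate-acid pKₐ is the usual yardstick (lower pKₐ → better LG).
molecular nitrogen (N₂): no meaningful conjugate acid; N₂ departs as an exceptionally stable neutral molecule
tosylate: pKₐ(p-CH₃C₆H₄SO₃H (TsOH)) ≈ -2.8 — resonance-delocalised arenesulfonate
F⁻: pKₐ(HF) ≈ 3.2 — small and strongly basic; the poor halide leaving group
p-O₂N–C₆H₄–O⁻: pKₐ(p-nitrophenol) ≈ 7.2 — nitro group delocalises the charge; the classic chromogenic LG
methoxide (CH₃O⁻): pKₐ(CH₃OH) ≈ 15.5 — strong base; alkoxides do not leave unassisted
hydride (H⁻): pKₐ(H₂) ≈ 36 — extremely strong base; leaves only in special hydride-transfer contexts
methyl carbanion (CH₃⁻): pKₐ(CH₄) ≈ 48 — unstabilised carbanion; the worst conceivable leaving group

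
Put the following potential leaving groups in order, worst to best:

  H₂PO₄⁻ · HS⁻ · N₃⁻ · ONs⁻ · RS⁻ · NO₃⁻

RS⁻ < HS⁻ < N₃⁻ < H₂PO₄⁻ < NO₃⁻ < ONs⁻

Leaving-group ability tracks the stability of the departed species; conjugate-acid pKₐ is the usual yardstick (lower pKₐ → better LG).
ONs⁻: pKₐ(p-O₂NC₆H₄SO₃H) ≈ -3.5 — p-nitro group further stabilises the sulfonate
NO₃⁻: pKₐ(HNO₃) ≈ -1.3 — resonance-delocalised over three oxygens
H₂PO₄⁻: pKₐ(H₃PO₄) ≈ 2.1
N₃⁻: pKₐ(HN₃) ≈ 4.7 — linear, resonance-stabilised
HS⁻: pKₐ(H₂S) ≈ 7 — larger and more polarisable than the oxygen analogue
RS⁻: pKₐ(RSH (a thiol)) ≈ 10.5
The question asks for worst first, so the sequence is read in increasing leaving-group ability.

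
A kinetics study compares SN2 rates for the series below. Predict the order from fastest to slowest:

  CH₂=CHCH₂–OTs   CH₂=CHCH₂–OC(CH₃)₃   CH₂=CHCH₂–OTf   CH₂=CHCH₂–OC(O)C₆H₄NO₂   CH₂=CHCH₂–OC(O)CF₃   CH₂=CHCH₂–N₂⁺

CH₂=CHCH₂–N₂⁺ > CH₂=CHCH₂–OTf > CH₂=CHCH₂–OTs > CH₂=CHCH₂–OC(O)CF₃ > CH₂=CHCH₂–OC(O)C₆H₄NO₂ > CH₂=CHCH₂–OC(CH₃)₃

With the same alkyl group throughout, only the leaving group differentiates the rates.
Rank by basicity of the departing species: weakest base leaves most easily.
CH₂=CHCH₂–N₂⁺ loses N₂: no meaningful conjugate acid; N₂ departs as an exceptionally stable neutral molecule
CH₂=CHCH₂–OTf loses OTf⁻: pKₐ(CF₃SO₃H (triflic acid)) ≈ -14
CH₂=CHCH₂–OTs loses OTs⁻: pKₐ(p-CH₃C₆H₄SO₃H (TsOH)) ≈ -2.8
CH₂=CHCH₂–OC(O)CF₃ loses CF₃COO⁻: pKₐ(CF₃COOH) ≈ 0.2
CH₂=CHCH₂–OC(O)C₆H₄NO₂ loses p-O₂N–C₆H₄–COO⁻: pKₐ(p-nitrobenzoic acid) ≈ 3.4
CH₂=CHCH₂–OC(CH₃)₃ loses (CH₃)₃CO⁻: pKₐ(t-BuOH) ≈ 18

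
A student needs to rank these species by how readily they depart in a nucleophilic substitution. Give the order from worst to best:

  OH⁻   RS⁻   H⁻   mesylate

H⁻ < OH⁻ < RS⁻ < mesylate

A good leaving group is a weak base: the lower the pKₐ of its conjugate acid, the more readily it departs.
mesylate: pKₐ(CH₃SO₃H (MsOH)) ≈ -1.9 — resonance-delocalised alkanesulfonate
RS⁻: pKₐ(RSH (a thiol)) ≈ 10.5 — moderately basic; rarely leaves without activation
OH⁻: pKₐ(H₂O) ≈ 15.7 — strong base; essentially never leaves without prior activation
H⁻: pKₐ(H₂) ≈ 36 — extremely strong base; leaves only in special hydride-transfer contexts
Listed from poorest to best leaving group as asked.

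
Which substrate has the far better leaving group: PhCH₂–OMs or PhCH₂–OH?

From PhCH₂–OH the departing group would be OH⁻ (pKₐ(H₂O) ≈ 15.7). Strong base; essentially never leaves without prior activation.
From PhCH₂–OMs the leaving group is OMs⁻ (pKₐ(CH₃SO₃H (MsOH)) ≈ -1.9). Resonance-delocalised alkanesulfonate.
(In practice PhCH₂–OMs is made from PhCH₂–OH by treatment with MsCl / Et₃N, converting the hydroxyl into a mesylate.)

PhCH₂–OMs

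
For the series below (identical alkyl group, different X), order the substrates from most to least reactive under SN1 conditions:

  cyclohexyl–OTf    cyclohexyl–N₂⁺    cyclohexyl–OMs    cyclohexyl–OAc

Same R in every case — rank the leaving groups.
A good leaving group is a weak base: the lower the pKₐ of its conjugate acid, the more readily it departs.
cyclohexyl–N₂⁺ loses N₂: no meaningful conjugate acid; N₂ departs as an exceptionally stable neutral molecule
cyclohexyl–OTf loses OTf⁻: pKₐ(CF₃SO₃H (triflic acid)) ≈ -14
cyclohexyl–OMs loses OMs⁻: pKₐ(CH₃SO₃H (MsOH)) ≈ -1.9
cyclohexyl–OAc loses AcO⁻: pKₐ(CH₃COOH) ≈ 4.8

cyclohexyl–N₂⁺ > cyclohexyl–OTf > cyclohexyl–OMs > cyclohexyl–OAc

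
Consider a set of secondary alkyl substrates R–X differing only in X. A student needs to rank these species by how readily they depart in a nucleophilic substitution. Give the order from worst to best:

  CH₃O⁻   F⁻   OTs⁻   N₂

Leaving-group ability tracks the stability of the departed species; conjugate-acid pKₐ is the usual yardstick (lower pKₐ → better LG).
N₂: no meaningful conjugate acid; N₂ departs as an exceptionally stable neutral molecule
OTs⁻: pKₐ(p-CH₃C₆H₄SO₃H (TsOH)) ≈ -2.8
F⁻: pKₐ(HF) ≈ 3.2
CH₃O⁻: pKₐ(CH₃OH) ≈ 15.5
Reversing gives the worst-to-best order requested.

CH₃O⁻ < F⁻ < OTs⁻ < N₂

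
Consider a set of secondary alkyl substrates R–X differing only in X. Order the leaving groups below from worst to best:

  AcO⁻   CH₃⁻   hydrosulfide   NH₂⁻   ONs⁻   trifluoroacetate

CH₃⁻ < NH₂⁻ < hydrosulfide < AcO⁻ < trifluoroacetate < ONs⁻

ONs⁻: pKₐ(p-O₂NC₆H₄SO₃H) ≈ -3.5
trifluoroacetate: pKₐ(CF₃COOH) ≈ 0.2
AcO⁻: pKₐ(CH₃COOH) ≈ 4.8
hydrosulfide: pKₐ(H₂S) ≈ 7 — larger and more polarisable than the oxygen analogue
NH₂⁻: pKₐ(NH₃) ≈ 38
CH₃⁻: pKₐ(CH₄) ≈ 48 — unstabilised carbanion; the worst conceivable leaving group
The question asks for worst first, so the sequence is read in increasing leaving-group ability.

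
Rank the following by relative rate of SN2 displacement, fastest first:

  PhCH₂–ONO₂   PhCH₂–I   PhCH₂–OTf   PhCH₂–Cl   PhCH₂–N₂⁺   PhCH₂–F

PhCH₂–N₂⁺ > PhCH₂–OTf > PhCH₂–I > PhCH₂–Cl > PhCH₂–ONO₂ > PhCH₂–F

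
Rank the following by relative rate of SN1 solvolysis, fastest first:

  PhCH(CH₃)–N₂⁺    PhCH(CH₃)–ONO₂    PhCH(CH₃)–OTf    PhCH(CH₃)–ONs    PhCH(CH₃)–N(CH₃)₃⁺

Same R in every case — rank the leaving groups.
A good leaving group is a weak base: the lower the pKₐ of its conjugate acid, the more readily it departs.
PhCH(CH₃)–N₂⁺ loses N₂: no meaningful conjugate acid; N₂ departs as an exceptionally stable neutral molecule
PhCH(CH₃)–OTf loses OTf⁻: pKₐ(CF₃SO₃H (triflic acid)) ≈ -14
PhCH(CH₃)–ONs loses ONs⁻: pKₐ(p-O₂NC₆H₄SO₃H) ≈ -3.5
PhCH(CH₃)–ONO₂ loses NO₃⁻: pKₐ(HNO₃) ≈ -1.3
PhCH(CH₃)–N(CH₃)₃⁺ loses NR'₃: pKₐ(R'₃NH⁺) ≈ 10.7

PhCH(CH₃)–N₂⁺ > PhCH(CH₃)–OTf > PhCH(CH₃)–ONs > PhCH(CH₃)–ONO₂ > PhCH(CH₃)–N(CH₃)₃⁺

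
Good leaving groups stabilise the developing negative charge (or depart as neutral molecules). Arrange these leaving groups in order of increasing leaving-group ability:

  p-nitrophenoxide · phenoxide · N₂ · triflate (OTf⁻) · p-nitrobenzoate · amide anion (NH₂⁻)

amide anion (NH₂⁻) < phenoxide < p-nitrophenoxide < p-nitrobenzoate < triflate (OTf⁻) < N₂

A good leaving group is a weak base: the lower the pKₐ of its conjugate acid, the more readily it departs.
N₂: no meaningful conjugate acid; N₂ departs as an exceptionally stable neutral molecule
triflate (OTf⁻): pKₐ(CF₃SO₃H (triflic acid)) ≈ -14
p-nitrobenzoate: pKₐ(p-nitrobenzoic acid) ≈ 3.4
p-nitrophenoxide: pKₐ(p-nitrophenol) ≈ 7.2
phenoxide: pKₐ(C₆H₅OH (phenol)) ≈ 10
amide anion (NH₂⁻): pKₐ(NH₃) ≈ 38
Listed from poorest to best leaving group as asked.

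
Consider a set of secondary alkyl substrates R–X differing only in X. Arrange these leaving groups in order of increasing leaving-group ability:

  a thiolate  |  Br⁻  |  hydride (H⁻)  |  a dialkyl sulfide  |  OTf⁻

hydride (H⁻) < a thiolate < a dialkyl sulfide < Br⁻ < OTf⁻

Leaving-group ability tracks the stability of the departed species; conjugate-acid pKₐ is the usual yardstick (lower pKₐ → better LG).
OTf⁻: pKₐ(CF₃SO₃H (triflic acid)) ≈ -14 — charge spread over three oxygens and a CF₃ group; the premier leaving group in synthesis
Br⁻: pKₐ(HBr) ≈ -9 — weak base; good leaving group
a dialkyl sulfide: pKₐ(R'₂SH⁺) ≈ -7 — neutral; leaves from a sulfonium salt (R–SR'₂⁺)
a thiolate: pKₐ(RSH (a thiol)) ≈ 10.5
hydride (H⁻): pKₐ(H₂) ≈ 36 — extremely strong base; leaves only in special hydride-transfer contexts
Reversing gives the worst-to-best order requested.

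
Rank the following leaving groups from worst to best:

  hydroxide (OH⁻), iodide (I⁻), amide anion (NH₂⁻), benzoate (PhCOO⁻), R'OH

amide anion (NH₂⁻) < hydroxide (OH⁻) < benzoate (PhCOO⁻) < R'OH < iodide (I⁻)

A good leaving group is a weak base: the lower the pKₐ of its conjugate acid, the more readily it departs.
iodide (I⁻): pKₐ(HI) ≈ -10
R'OH: pKₐ(R'OH₂⁺) ≈ -2.4 — neutral; leaves from a protonated ether (an oxonium ion, R–O(H)R'⁺)
benzoate (PhCOO⁻): pKₐ(C₆H₅COOH) ≈ 4.2 — aryl carboxylate
hydroxide (OH⁻): pKₐ(H₂O) ≈ 15.7 — strong base; essentially never leaves without prior activation
amide anion (NH₂⁻): pKₐ(NH₃) ≈ 38 — extremely strong base; never a leaving group
The question asks for worst first, so the sequence is read in increasing leaving-group ability.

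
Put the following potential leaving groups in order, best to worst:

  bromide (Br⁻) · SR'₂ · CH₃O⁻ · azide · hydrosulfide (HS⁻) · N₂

N₂ > bromide (Br⁻) > SR'₂ > azide > hydrosulfide (HS⁻) > CH₃O⁻

Leaving-group ability tracks the stability of the departed species; conjugate-acid pKₐ is the usual yardstick (lower pKₐ → better LG).
N₂: no meaningful conjugate acid; N₂ departs as an exceptionally stable neutral molecule
bromide (Br⁻): pKₐ(HBr) ≈ -9 — weak base; good leaving group
SR'₂: pKₐ(R'₂SH⁺) ≈ -7 — neutral; leaves from a sulfonium salt (R–SR'₂⁺)
azide: pKₐ(HN₃) ≈ 4.7 — linear, resonance-stabilised
hydrosulfide (HS⁻): pKₐ(H₂S) ≈ 7
CH₃O⁻: pKₐ(CH₃OH) ≈ 15.5 — strong base; alkoxides do not leave unassisted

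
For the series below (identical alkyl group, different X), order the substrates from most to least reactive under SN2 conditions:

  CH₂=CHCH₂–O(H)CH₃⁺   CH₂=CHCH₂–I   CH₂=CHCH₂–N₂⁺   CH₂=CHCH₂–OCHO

CH₂=CHCH₂–N₂⁺ > CH₂=CHCH₂–I > CH₂=CHCH₂–O(H)CH₃⁺ > CH₂=CHCH₂–OCHO

Same R in every case — rank the leaving groups.
The more stable X⁻ (or X) is on its own — i.e. the weaker a base it is — the better a leaving group it makes.
CH₂=CHCH₂–N₂⁺ loses N₂: no meaningful conjugate acid; N₂ departs as an exceptionally stable neutral molecule
CH₂=CHCH₂–I loses I⁻: pKₐ(HI) ≈ -10
CH₂=CHCH₂–O(H)CH₃⁺ loses R'OH: pKₐ(R'OH₂⁺) ≈ -2.4
CH₂=CHCH₂–OCHO loses HCOO⁻: pKₐ(HCOOH) ≈ 3.8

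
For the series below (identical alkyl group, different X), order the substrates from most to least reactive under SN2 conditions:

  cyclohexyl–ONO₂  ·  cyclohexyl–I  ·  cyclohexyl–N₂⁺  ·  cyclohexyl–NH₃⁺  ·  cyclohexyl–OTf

cyclohexyl–N₂⁺ > cyclohexyl–OTf > cyclohexyl–I > cyclohexyl–ONO₂ > cyclohexyl–NH₃⁺

With the same alkyl group throughout, only the leaving group differentiates the rates.
A good leaving group is a weak base: the lower the pKₐ of its conjugate acid, the more readily it departs.
cyclohexyl–N₂⁺ loses N₂: no meaningful conjugate acid; N₂ departs as an exceptionally stable neutral molecule
cyclohexyl–OTf loses OTf⁻: pKₐ(CF₃SO₃H (triflic acid)) ≈ -14
cyclohexyl–I loses I⁻: pKₐ(HI) ≈ -10
cyclohexyl–ONO₂ loses NO₃⁻: pKₐ(HNO₃) ≈ -1.3
cyclohexyl–NH₃⁺ loses NH₃: pKₐ(NH₄⁺) ≈ 9.2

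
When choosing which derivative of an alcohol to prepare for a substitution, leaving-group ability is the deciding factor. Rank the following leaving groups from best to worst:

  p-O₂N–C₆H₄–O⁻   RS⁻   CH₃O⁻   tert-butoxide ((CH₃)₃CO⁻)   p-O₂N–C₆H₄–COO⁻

p-O₂N–C₆H₄–COO⁻: pKₐ(p-nitrobenzoic acid) ≈ 3.4
p-O₂N–C₆H₄–O⁻: pKₐ(p-nitrophenol) ≈ 7.2
RS⁻: pKₐ(RSH (a thiol)) ≈ 10.5
CH₃O⁻: pKₐ(CH₃OH) ≈ 15.5
tert-butoxide ((CH₃)₃CO⁻): pKₐ(t-BuOH) ≈ 18

p-O₂N–C₆H₄–COO⁻ > p-O₂N–C₆H₄–O⁻ > RS⁻ > CH₃O⁻ > tert-butoxide ((CH₃)₃CO⁻)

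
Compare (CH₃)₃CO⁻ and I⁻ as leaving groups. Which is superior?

I⁻ is the better leaving group.
pKₐ(HI) ≈ -10 versus pKₐ(t-BuOH) ≈ 18: I⁻ is the much weaker base.
Large, highly polarisable; very weak base.

I⁻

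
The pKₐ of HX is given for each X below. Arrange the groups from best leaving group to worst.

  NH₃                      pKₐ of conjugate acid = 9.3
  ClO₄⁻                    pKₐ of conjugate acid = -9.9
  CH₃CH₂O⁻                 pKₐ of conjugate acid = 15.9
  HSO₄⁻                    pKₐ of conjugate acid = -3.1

Lower conjugate-acid pKₐ ⇒ weaker base ⇒ better leaving group.
Sorting by the given values: ClO₄⁻ (-9.9), HSO₄⁻ (-3.1), NH₃ (9.3), CH₃CH₂O⁻ (15.9).

ClO₄⁻ > HSO₄⁻ > NH₃ > CH₃CH₂O⁻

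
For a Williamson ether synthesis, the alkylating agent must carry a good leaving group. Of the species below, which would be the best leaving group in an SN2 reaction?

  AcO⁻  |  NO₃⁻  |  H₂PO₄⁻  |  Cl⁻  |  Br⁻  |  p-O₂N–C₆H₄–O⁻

Br⁻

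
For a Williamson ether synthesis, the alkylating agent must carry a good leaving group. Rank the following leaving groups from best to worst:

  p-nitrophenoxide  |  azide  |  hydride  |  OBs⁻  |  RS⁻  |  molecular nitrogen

molecular nitrogen: no meaningful conjugate acid; N₂ departs as an exceptionally stable neutral molecule
OBs⁻: pKₐ(p-BrC₆H₄SO₃H) ≈ -2.8
azide: pKₐ(HN₃) ≈ 4.7
p-nitrophenoxide: pKₐ(p-nitrophenol) ≈ 7.2
RS⁻: pKₐ(RSH (a thiol)) ≈ 10.5 — moderately basic; rarely leaves without activation
hydride: pKₐ(H₂) ≈ 36 — extremely strong base; leaves only in special hydride-transfer contexts

molecular nitrogen > OBs⁻ > azide > p-nitrophenoxide > RS⁻ > hydride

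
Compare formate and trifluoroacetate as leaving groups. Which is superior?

trifluoroacetate is the better leaving group.
pKₐ(CF₃COOH) ≈ 0.2 versus pKₐ(HCOOH) ≈ 3.8: trifluoroacetate is the much weaker base.
Strongly electron-withdrawing CF₃ stabilises the carboxylate.

trifluoroacetate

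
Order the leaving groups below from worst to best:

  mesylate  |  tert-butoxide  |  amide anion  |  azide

amide anion < tert-butoxide < azide < mesylate

Leaving-group ability tracks the stability of the departed species; conjugate-acid pKₐ is the usual yardstick (lower pKₐ → better LG).
mesylate: pKₐ(CH₃SO₃H (MsOH)) ≈ -1.9 — resonance-delocalised alkanesulfonate
azide: pKₐ(HN₃) ≈ 4.7
tert-butoxide: pKₐ(t-BuOH) ≈ 18 — bulky, strongly basic alkoxide
amide anion: pKₐ(NH₃) ≈ 38 — extremely strong base; never a leaving group
Listed from poorest to best leaving group as asked.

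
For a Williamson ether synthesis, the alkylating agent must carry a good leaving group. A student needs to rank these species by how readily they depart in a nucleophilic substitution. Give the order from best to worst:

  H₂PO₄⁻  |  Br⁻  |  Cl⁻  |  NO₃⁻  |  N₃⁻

Br⁻ > Cl⁻ > NO₃⁻ > H₂PO₄⁻ > N₃⁻

Rank by basicity of the departing species: weakest base leaves most easily.
Br⁻: pKₐ(HBr) ≈ -9
Cl⁻: pKₐ(HCl) ≈ -7 — moderately weak base
NO₃⁻: pKₐ(HNO₃) ≈ -1.3
H₂PO₄⁻: pKₐ(H₃PO₄) ≈ 2.1
N₃⁻: pKₐ(HN₃) ≈ 4.7 — linear, resonance-stabilised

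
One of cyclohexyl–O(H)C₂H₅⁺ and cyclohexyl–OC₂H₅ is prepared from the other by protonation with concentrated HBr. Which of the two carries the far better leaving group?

cyclohexyl–O(H)C₂H₅⁺

From cyclohexyl–OC₂H₅ the departing group would be CH₃CH₂O⁻ (pKₐ(CH₃CH₂OH) ≈ 16). Strong base; alkoxides do not leave unassisted.
From cyclohexyl–O(H)C₂H₅⁺ the leaving group is R'OH (pKₐ(R'OH₂⁺) ≈ -2.4). Neutral; leaves from a protonated ether (an oxonium ion, R–O(H)R'⁺).
Protonation with concentrated HBr works by allowing neutral ethanol, rather than ethoxide, to depart, making cyclohexyl–O(H)C₂H₅⁺ enormously more reactive.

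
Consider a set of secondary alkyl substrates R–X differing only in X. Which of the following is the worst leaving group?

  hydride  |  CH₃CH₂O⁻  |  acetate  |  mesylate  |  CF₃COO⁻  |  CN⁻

hydride

The more stable X⁻ (or X) is on its own — i.e. the weaker a base it is — the better a leaving group it makes.
mesylate: pKₐ(CH₃SO₃H (MsOH)) ≈ -1.9
CF₃COO⁻: pKₐ(CF₃COOH) ≈ 0.2
acetate: pKₐ(CH₃COOH) ≈ 4.8
CN⁻: pKₐ(HCN) ≈ 9.2
CH₃CH₂O⁻: pKₐ(CH₃CH₂OH) ≈ 16
hydride: pKₐ(H₂) ≈ 36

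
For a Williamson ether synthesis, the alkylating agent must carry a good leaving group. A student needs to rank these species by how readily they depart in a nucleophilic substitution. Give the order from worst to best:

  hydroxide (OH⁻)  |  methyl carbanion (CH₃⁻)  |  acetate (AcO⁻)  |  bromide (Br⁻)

methyl carbanion (CH₃⁻) < hydroxide (OH⁻) < acetate (AcO⁻) < bromide (Br⁻)

The more stable X⁻ (or X) is on its own — i.e. the weaker a base it is — the better a leaving group it makes.
bromide (Br⁻): pKₐ(HBr) ≈ -9
acetate (AcO⁻): pKₐ(CH₃COOH) ≈ 4.8 — resonance-stabilised but still a weak base
hydroxide (OH⁻): pKₐ(H₂O) ≈ 15.7 — strong base; essentially never leaves without prior activation
methyl carbanion (CH₃⁻): pKₐ(CH₄) ≈ 48 — unstabilised carbanion; the worst conceivable leaving group
Reversing gives the worst-to-best order requested.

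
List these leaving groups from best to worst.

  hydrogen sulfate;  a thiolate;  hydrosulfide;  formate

hydrogen sulfate > formate > hydrosulfide > a thiolate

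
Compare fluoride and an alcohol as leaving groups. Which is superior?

an alcohol

an alcohol is the better leaving group.
pKₐ(R'OH₂⁺) ≈ -2.4 versus pKₐ(HF) ≈ 3.2: an alcohol is the much weaker base.
Neutral; leaves from a protonated ether (an oxonium ion, R–O(H)R'⁺).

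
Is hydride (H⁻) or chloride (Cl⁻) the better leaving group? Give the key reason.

chloride (Cl⁻) is the better leaving group.
pKₐ(HCl) ≈ -7 versus pKₐ(H₂) ≈ 36: chloride (Cl⁻) is the much weaker base.
Moderately weak base.

chloride (Cl⁻)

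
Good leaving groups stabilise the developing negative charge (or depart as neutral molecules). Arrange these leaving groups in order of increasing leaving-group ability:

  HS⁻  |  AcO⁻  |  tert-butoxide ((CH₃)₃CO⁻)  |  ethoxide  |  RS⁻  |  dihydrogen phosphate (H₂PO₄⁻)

tert-butoxide ((CH₃)₃CO⁻) < ethoxide < RS⁻ < HS⁻ < AcO⁻ < dihydrogen phosphate (H₂PO₄⁻)

A good leaving group is a weak base: the lower the pKₐ of its conjugate acid, the more readily it departs.
dihydrogen phosphate (H₂PO₄⁻): pKₐ(H₃PO₄) ≈ 2.1 — moderate base; biological leaving group after further activation
AcO⁻: pKₐ(CH₃COOH) ≈ 4.8
HS⁻: pKₐ(H₂S) ≈ 7
RS⁻: pKₐ(RSH (a thiol)) ≈ 10.5 — moderately basic; rarely leaves without activation
ethoxide: pKₐ(CH₃CH₂OH) ≈ 16 — strong base; alkoxides do not leave unassisted
tert-butoxide ((CH₃)₃CO⁻): pKₐ(t-BuOH) ≈ 18
Reversing gives the worst-to-best order requested.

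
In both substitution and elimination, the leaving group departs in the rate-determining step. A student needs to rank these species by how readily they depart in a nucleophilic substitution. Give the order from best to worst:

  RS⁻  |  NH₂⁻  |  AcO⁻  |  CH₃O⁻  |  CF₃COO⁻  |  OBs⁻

OBs⁻ > CF₃COO⁻ > AcO⁻ > RS⁻ > CH₃O⁻ > NH₂⁻

OBs⁻: pKₐ(p-BrC₆H₄SO₃H) ≈ -2.8
CF₃COO⁻: pKₐ(CF₃COOH) ≈ 0.2
AcO⁻: pKₐ(CH₃COOH) ≈ 4.8
RS⁻: pKₐ(RSH (a thiol)) ≈ 10.5
CH₃O⁻: pKₐ(CH₃OH) ≈ 15.5
NH₂⁻: pKₐ(NH₃) ≈ 38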